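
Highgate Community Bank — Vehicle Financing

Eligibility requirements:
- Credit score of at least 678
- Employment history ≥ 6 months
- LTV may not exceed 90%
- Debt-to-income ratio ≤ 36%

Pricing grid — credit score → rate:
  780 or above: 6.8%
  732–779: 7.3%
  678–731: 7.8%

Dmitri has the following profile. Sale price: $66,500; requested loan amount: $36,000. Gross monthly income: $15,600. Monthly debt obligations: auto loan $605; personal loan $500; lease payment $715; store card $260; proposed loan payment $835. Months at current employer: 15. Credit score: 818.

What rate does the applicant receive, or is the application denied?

Approved at 6.8%

Credit score 818 ≥ 678 (meets minimum)
Employment 15 ≥ 6 months
Total monthly debts = (605 + 500 + 715 + 260 + 835) = 2,915. DTI = 2,915/15,600 = 18.7% ≤ 36%
Loan-to-value = 36,000/66,500 = 54.1% — pass (90% max)
All requirements met. Score 818 falls in the 780 or above tier → 6.8%.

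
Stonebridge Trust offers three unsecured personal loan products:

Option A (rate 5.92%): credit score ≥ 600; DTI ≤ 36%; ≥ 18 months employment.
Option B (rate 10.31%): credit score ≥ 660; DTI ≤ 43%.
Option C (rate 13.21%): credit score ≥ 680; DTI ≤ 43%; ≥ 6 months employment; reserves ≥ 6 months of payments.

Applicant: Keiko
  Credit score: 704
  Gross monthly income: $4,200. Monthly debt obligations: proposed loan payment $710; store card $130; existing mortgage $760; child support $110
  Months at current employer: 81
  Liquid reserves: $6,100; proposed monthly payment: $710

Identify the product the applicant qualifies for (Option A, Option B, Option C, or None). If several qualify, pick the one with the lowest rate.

Total debts = (710 + 130 + 760 + 110) = 1,710; DTI = 1,710/4,200 = 40.7%.
Reserves = 6,100/710 = 8.6 months.
Option A: score 704 ≥ 600; DTI 40.7% > 36%; employment 81 ≥ 18 mo → does not qualify.
Option B: score 704 ≥ 660; DTI 40.7% ≤ 43% → qualifies.
Option C: score 704 ≥ 680; DTI 40.7% ≤ 43%; employment 81 ≥ 6 mo; reserves 8.6 ≥ 6 mo → qualifies.
Qualifying: Option B, Option C. Lowest rate is 10.31% → Option B.

Option B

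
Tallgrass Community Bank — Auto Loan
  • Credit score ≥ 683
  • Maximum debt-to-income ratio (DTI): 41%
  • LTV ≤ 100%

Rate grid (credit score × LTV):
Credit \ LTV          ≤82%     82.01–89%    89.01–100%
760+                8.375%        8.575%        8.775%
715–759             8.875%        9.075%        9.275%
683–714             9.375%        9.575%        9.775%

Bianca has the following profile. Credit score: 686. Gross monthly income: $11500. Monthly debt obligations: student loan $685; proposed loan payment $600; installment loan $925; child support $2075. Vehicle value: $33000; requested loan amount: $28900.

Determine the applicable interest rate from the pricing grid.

Credit score 686 ≥ 683; Total monthly debts = (685 + 600 + 925 + 2,075) = 4,285. Debt-to-income = 4,285/11,500 = 37.3% — meets 41% limit
Loan-to-value = 28,900/33,000 = 87.6% — pass (100% max)
Credit 686 → row 683–714; LTV 87.6% → column 82.01–89%. Grid cell → 9.575%.

9.575%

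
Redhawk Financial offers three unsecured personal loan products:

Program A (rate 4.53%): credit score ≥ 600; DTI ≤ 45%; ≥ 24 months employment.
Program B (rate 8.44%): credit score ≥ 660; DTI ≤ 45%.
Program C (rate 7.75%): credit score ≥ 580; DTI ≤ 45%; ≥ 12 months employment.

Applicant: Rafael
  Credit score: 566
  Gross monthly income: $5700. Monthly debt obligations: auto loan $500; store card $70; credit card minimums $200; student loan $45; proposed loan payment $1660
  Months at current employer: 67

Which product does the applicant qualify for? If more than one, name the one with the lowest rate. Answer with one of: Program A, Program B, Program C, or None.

Total debts = (500 + 70 + 200 + 45 + 1,660) = 2,475; DTI = 2,475/5,700 = 43.4%.
Program A: score 566 < 600; DTI 43.4% ≤ 45%; employment 67 ≥ 24 mo → does not qualify.
Program B: score 566 < 660; DTI 43.4% ≤ 45% → does not qualify.
Program C: score 566 < 580; DTI 43.4% ≤ 45%; employment 67 ≥ 12 mo → does not qualify.

None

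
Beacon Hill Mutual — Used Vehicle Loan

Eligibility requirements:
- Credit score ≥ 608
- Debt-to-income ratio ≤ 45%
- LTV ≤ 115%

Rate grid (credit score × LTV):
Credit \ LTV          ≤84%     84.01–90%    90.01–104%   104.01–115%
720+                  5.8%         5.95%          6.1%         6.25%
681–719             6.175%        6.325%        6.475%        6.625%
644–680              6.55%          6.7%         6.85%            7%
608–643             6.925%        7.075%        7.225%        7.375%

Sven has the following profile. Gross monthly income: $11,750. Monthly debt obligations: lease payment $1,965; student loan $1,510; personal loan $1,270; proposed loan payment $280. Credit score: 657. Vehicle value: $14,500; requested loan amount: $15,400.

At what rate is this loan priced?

7%

Credit score 657 ≥ 608; Total monthly debts = (1,965 + 1,510 + 1,270 + 280) = 5,025. Debt-to-income = 5,025/11,750 = 42.8% — meets 45% limit
Loan-to-value = 15,400/14,500 = 106.2% — pass (115% max)
Score 657 is in the 644–680 band; LTV 106.2% is in the 104.01–115% band → 7%.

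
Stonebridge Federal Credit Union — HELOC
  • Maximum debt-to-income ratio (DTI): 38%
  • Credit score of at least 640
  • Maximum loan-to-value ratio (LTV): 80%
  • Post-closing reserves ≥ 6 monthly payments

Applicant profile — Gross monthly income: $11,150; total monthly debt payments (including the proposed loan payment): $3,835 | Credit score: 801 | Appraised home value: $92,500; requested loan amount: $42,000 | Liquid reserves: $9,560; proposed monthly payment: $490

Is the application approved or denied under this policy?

Approved

DTI: 3,835 ÷ 11,150 = 34.4%, within the 38% cap
Credit score 801 ≥ 640 (meets)
LTV: 42,000 ÷ 92,500 = 45.4%, within 80% cap
Reserves = 9,560/490 = 19.5 months ≥ 6
All criteria satisfied.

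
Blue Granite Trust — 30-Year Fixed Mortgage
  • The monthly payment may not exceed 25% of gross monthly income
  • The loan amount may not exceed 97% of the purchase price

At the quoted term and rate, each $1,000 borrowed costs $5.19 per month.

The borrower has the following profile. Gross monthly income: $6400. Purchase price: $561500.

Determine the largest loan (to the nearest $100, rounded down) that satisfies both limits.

Payment cap: 25% × $6,400 = $1,600/month.
At $5.19 per $1,000, that supports 1,600/5.19 × 1,000 ≈ $308,285 → $308,200.
LTV cap: 97% × $561,500 = $544,655 → $544,600.
Binding constraint: payment-to-income.

$308,200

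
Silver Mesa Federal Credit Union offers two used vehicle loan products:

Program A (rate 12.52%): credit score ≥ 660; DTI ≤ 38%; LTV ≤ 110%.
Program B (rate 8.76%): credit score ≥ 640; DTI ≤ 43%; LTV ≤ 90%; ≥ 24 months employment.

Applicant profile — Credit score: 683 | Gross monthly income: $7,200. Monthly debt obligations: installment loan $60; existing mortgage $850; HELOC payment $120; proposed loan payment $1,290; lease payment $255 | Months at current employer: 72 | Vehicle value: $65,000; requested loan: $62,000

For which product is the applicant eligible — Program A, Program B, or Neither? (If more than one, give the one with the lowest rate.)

Program A

Total debts = (60 + 850 + 120 + 1,290 + 255) = 2,575; DTI = 2,575/7,200 = 35.8%.
LTV = 62,000/65,000 = 95.4%.
Program A: score 683 ≥ 660; DTI 35.8% ≤ 38%; LTV 95.4% ≤ 110% → qualifies.
Program B: score 683 ≥ 640; DTI 35.8% ≤ 43%; LTV 95.4% > 90%; employment 72 ≥ 24 mo → does not qualify.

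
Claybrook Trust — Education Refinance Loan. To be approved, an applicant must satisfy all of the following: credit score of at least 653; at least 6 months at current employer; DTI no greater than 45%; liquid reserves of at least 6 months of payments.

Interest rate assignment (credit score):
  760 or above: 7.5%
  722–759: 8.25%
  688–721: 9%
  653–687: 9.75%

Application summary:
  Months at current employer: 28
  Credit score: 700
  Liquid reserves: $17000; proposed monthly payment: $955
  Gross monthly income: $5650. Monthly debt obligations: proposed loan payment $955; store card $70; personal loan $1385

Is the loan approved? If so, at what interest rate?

Credit score 700 ≥ 653 (meets minimum)
Total monthly debts = (955 + 70 + 1,385) = 2,410. DTI = 2,410/5,650 = 42.7% ≤ 45%
Employment 28 ≥ 6 months
Reserves: 17,000 ÷ 955 = 17.8 months (meets 6-month minimum)
All requirements met. Score 700 falls in the 688–721 tier → 9%.

Approved at 9%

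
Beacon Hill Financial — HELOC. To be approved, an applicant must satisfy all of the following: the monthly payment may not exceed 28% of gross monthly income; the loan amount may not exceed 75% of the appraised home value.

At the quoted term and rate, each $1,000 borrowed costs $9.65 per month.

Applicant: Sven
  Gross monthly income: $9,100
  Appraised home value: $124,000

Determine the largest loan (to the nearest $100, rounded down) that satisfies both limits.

Payment cap: 28% × $9,100 = $2,548/month.
At $9.65 per $1,000, that supports 2,548/9.65 × 1,000 ≈ $264,041 → $264,000.
LTV cap: 75% × $124,000 = $93,000 → $93,000.
Binding constraint: loan-to-value.

$93,000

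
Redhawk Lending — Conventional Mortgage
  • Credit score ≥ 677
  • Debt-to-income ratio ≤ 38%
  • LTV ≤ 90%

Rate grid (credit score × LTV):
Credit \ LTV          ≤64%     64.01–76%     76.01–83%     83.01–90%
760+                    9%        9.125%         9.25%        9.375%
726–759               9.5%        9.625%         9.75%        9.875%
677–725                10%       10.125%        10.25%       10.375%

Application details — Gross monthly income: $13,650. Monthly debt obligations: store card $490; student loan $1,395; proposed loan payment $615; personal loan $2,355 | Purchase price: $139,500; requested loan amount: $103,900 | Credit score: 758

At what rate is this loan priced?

9.625%

Credit score 758 ≥ 677; Total monthly debts = (490 + 1,395 + 615 + 2,355) = 4,855. Debt-to-income = 4,855/13,650 = 35.6% — meets 38% limit
LTV: 103,900 ÷ 139,500 = 74.5%, within 90% cap
Score 758 is in the 726–759 band; LTV 74.5% is in the 64.01–76% band → 9.625%.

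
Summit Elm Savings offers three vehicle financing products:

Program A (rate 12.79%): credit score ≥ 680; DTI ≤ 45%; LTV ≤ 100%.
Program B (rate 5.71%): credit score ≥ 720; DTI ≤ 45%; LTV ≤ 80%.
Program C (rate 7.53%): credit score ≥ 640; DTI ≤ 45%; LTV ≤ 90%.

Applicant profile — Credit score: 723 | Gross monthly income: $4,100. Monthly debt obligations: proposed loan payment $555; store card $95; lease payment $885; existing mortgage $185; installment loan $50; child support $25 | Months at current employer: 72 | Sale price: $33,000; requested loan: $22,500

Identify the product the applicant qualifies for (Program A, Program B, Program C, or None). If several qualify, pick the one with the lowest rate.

Program B

Total debts = (555 + 95 + 885 + 185 + 50 + 25) = 1,795; DTI = 1,795/4,100 = 43.8%.
LTV = 22,500/33,000 = 68.2%.
Program A: score 723 ≥ 680; DTI 43.8% ≤ 45%; LTV 68.2% ≤ 100% → qualifies.
Program B: score 723 ≥ 720; DTI 43.8% ≤ 45%; LTV 68.2% ≤ 80% → qualifies.
Program C: score 723 ≥ 640; DTI 43.8% ≤ 45%; LTV 68.2% ≤ 90% → qualifies.
Qualifying: Program A, Program B, Program C. Lowest rate is 5.71% → Program B.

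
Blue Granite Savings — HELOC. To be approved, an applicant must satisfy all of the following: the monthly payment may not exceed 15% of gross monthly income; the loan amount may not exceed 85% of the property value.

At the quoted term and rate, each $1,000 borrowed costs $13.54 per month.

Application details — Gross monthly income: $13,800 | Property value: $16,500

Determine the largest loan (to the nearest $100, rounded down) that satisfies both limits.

Payment cap: 15% × $13,800 = $2,070/month.
At $13.54 per $1,000, that supports 2,070/13.54 × 1,000 ≈ $152,880 → $152,800.
LTV cap: 85% × $16,500 = $14,025 → $14,000.
Binding constraint: loan-to-value.

$14,000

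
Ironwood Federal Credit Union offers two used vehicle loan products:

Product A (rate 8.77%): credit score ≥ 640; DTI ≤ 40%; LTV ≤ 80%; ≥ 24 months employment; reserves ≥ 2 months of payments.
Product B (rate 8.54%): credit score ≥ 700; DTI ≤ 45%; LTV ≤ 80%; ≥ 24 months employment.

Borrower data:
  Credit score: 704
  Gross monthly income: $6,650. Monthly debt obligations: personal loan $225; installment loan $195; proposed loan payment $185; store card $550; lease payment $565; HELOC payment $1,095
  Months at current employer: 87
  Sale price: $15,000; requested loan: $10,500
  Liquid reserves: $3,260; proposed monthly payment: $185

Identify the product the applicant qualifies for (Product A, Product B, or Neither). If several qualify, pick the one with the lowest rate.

Product B

Total debts = (225 + 195 + 185 + 550 + 565 + 1,095) = 2,815; DTI = 2,815/6,650 = 42.3%.
LTV = 10,500/15,000 = 70%.
Reserves = 3,260/185 = 17.6 months.
Product A: score 704 ≥ 640; DTI 42.3% > 40%; LTV 70% ≤ 80%; employment 87 ≥ 24 mo; reserves 17.6 ≥ 2 mo → does not qualify.
Product B: score 704 ≥ 700; DTI 42.3% ≤ 45%; LTV 70% ≤ 80%; employment 87 ≥ 24 mo → qualifies.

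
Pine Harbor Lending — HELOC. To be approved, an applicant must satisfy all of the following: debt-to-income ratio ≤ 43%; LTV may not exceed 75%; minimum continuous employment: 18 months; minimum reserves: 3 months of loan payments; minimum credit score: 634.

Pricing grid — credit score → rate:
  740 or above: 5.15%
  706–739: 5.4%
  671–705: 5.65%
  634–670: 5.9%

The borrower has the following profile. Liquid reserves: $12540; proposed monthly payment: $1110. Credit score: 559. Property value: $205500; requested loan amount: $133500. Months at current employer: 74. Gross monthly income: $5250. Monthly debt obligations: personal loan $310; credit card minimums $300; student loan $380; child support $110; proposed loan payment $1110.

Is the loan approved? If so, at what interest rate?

Credit score 559 < 634 (below minimum)
LTV = 133,500/205,500 = 65% ≤ 75%
Employment 74 ≥ 18 months
Reserves = 12,540/1,110 = 11.3 months ≥ 3
Total monthly debts = (310 + 300 + 380 + 110 + 1,110) = 2,210. DTI = 2,210/5,250 = 42.1% ≤ 43%
Not all requirements met → denied.

Denied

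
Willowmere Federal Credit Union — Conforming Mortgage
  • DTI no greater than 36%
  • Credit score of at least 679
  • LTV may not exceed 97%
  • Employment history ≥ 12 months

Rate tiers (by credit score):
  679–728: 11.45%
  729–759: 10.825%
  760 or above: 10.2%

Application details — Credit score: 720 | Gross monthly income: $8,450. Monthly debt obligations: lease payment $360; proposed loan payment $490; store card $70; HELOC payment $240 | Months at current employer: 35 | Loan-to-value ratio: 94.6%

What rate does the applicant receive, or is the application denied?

Approved at 11.45%

Credit score 720 ≥ 679 (meets minimum)
Total monthly debts = (360 + 490 + 70 + 240) = 1,160. DTI = 1,160/8,450 = 13.7% ≤ 36%
LTV 94.6% ≤ 97%
Employment 35 ≥ 12 months
All requirements met. Score 720 falls in the 679–728 tier → 11.45%.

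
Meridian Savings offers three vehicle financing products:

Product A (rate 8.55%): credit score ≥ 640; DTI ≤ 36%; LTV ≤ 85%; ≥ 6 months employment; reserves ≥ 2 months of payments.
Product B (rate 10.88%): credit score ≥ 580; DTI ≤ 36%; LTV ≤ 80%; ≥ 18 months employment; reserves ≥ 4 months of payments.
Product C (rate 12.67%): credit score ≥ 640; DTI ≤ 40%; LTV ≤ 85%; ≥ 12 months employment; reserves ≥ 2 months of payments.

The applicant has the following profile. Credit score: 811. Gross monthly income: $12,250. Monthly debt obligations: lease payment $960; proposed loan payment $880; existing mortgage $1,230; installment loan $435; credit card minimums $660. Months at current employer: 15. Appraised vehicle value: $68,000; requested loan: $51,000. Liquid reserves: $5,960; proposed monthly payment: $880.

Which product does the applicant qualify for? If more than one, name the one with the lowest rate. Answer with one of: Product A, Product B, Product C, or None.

Total debts = (960 + 880 + 1,230 + 435 + 660) = 4,165; DTI = 4,165/12,250 = 34%.
LTV = 51,000/68,000 = 75%.
Reserves = 5,960/880 = 6.8 months.
Product A: score 811 ≥ 640; DTI 34% ≤ 36%; LTV 75% ≤ 85%; employment 15 ≥ 6 mo; reserves 6.8 ≥ 2 mo → qualifies.
Product B: score 811 ≥ 580; DTI 34% ≤ 36%; LTV 75% ≤ 80%; employment 15 < 18 mo; reserves 6.8 ≥ 4 mo → does not qualify.
Product C: score 811 ≥ 640; DTI 34% ≤ 40%; LTV 75% ≤ 85%; employment 15 ≥ 12 mo; reserves 6.8 ≥ 2 mo → qualifies.
Qualifying: Product A, Product C. Lowest rate is 8.55% → Product A.

Product A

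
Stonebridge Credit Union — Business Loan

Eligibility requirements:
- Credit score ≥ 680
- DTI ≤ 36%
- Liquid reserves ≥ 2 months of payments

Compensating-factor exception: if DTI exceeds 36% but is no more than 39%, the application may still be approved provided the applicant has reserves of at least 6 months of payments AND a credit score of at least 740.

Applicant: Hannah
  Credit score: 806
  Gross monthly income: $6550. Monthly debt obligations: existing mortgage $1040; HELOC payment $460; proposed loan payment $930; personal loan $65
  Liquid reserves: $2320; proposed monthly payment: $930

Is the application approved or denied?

Credit score 806 ≥ 680 (meets base)
Total debts = (1,040 + 460 + 930 + 65) = 2,495. DTI = 2,495/6,550 = 38.1% > 36% — standard DTI limit exceeded.
Liquid reserves cover 2,320/930 = 2.5 months — ≥ 2 required
38.1% falls in the override range (36%–39%), so the compensating-factor test applies.
Override check — reserves: 2.5 mo (short of 6); score: 806 (ok).
Compensating-factor requirement not fully met.

Denied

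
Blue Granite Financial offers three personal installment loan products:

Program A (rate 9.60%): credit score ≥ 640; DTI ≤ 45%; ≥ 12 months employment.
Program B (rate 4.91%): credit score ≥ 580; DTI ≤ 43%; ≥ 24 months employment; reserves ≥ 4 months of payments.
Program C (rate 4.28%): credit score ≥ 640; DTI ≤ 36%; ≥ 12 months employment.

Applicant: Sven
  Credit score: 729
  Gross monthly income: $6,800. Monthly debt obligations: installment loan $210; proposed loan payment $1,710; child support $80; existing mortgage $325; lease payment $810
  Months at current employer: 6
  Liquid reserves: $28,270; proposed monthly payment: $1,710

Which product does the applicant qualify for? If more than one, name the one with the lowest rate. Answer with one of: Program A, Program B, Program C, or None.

None

Total debts = (210 + 1,710 + 80 + 325 + 810) = 3,135; DTI = 3,135/6,800 = 46.1%.
Reserves = 28,270/1,710 = 16.5 months.
Program A: score 729 ≥ 640; DTI 46.1% > 45%; employment 6 < 12 mo → does not qualify.
Program B: score 729 ≥ 580; DTI 46.1% > 43%; employment 6 < 24 mo; reserves 16.5 ≥ 4 mo → does not qualify.
Program C: score 729 ≥ 640; DTI 46.1% > 36%; employment 6 < 12 mo → does not qualify.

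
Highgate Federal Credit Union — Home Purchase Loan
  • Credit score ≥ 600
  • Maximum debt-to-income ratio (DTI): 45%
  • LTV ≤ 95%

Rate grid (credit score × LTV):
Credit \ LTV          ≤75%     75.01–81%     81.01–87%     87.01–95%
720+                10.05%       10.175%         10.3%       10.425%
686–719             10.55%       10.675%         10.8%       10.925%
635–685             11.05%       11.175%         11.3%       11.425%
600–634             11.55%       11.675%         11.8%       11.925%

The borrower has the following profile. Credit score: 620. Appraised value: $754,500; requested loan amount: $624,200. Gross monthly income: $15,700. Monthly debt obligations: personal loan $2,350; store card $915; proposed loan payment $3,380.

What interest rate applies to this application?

11.8%

Credit score 620 ≥ 600; Total monthly debts = (2,350 + 915 + 3,380) = 6,645. Debt-to-income = 6,645/15,700 = 42.3% — meets 45% limit
Loan-to-value = 624,200/754,500 = 82.7% — pass (95% max)
Credit 620 → row 600–634; LTV 82.7% → column 81.01–87%. Grid cell → 11.8%.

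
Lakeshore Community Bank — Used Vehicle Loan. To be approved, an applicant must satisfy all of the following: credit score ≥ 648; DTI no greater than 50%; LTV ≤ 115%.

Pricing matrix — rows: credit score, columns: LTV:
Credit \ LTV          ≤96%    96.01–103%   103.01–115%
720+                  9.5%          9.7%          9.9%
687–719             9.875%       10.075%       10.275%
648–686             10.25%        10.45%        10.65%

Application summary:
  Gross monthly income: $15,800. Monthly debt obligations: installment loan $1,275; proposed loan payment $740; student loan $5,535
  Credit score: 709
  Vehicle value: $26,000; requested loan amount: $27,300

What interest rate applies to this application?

10.275%

Credit score 709 ≥ 648; Total monthly debts = (1,275 + 740 + 5,535) = 7,550. DTI: 7,550 ÷ 15,800 = 47.8%, within the 50% cap
Loan-to-value = 27,300/26,000 = 105% — pass (115% max)
Credit 709 → row 687–719; LTV 105% → column 103.01–115%. Grid cell → 10.275%.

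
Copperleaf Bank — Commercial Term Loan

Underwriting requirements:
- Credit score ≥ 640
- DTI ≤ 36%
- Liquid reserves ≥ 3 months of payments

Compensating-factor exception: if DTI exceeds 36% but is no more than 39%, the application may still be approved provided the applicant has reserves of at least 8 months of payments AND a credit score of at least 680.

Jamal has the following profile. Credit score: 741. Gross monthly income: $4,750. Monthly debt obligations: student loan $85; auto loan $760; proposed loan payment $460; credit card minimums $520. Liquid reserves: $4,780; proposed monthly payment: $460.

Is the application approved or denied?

Credit score 741 ≥ 640 (meets base)
Total debts = (85 + 760 + 460 + 520) = 1,825. DTI = 1,825/4,750 = 38.4% > 36% — standard DTI limit exceeded.
Liquid reserves cover 4,780/460 = 10.4 months — ≥ 3 required
38.4% falls in the override range (36%–39%), so the compensating-factor test applies.
Override check — reserves: 10.4 mo (ok); score: 741 (ok).
Both compensating conditions met → exception applies.

Approved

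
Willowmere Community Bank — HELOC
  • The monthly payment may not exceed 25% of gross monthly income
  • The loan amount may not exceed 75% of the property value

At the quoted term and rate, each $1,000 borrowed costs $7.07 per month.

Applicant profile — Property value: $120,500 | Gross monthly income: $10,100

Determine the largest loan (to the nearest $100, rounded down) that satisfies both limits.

Payment cap: 25% × $10,100 = $2,525/month.
At $7.07 per $1,000, that supports 2,525/7.07 × 1,000 ≈ $357,142 → $357,100.
LTV cap: 75% × $120,500 = $90,375 → $90,300.
Binding constraint: loan-to-value.

$90,300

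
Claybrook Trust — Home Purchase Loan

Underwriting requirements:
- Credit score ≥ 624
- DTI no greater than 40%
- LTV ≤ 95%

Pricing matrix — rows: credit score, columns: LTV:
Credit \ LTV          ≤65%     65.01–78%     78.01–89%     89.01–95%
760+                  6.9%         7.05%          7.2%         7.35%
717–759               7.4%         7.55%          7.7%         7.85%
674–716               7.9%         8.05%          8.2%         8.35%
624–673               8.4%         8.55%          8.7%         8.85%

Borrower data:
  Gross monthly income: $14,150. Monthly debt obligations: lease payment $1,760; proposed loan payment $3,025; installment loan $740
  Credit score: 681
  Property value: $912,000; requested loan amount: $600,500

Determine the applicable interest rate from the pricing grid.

Credit score 681 ≥ 624; Total monthly debts = (1,760 + 3,025 + 740) = 5,525. DTI = 5,525/14,150 = 39% ≤ 40%
Loan-to-value = 600,500/912,000 = 65.8% — pass (95% max)
Score 681 is in the 674–716 band; LTV 65.8% is in the 65.01–78% band → 8.05%.

8.05%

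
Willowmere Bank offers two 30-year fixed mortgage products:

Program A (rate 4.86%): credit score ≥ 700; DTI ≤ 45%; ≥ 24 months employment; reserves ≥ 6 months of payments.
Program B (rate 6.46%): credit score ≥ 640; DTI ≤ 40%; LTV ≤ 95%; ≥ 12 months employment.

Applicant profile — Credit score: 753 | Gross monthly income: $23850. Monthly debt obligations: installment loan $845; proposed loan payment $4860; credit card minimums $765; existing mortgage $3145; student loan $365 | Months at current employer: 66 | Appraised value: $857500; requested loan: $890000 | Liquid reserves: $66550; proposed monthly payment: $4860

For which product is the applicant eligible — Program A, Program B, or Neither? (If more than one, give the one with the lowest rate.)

Total debts = (845 + 4,860 + 765 + 3,145 + 365) = 9,980; DTI = 9,980/23,850 = 41.8%.
LTV = 890,000/857,500 = 103.8%.
Reserves = 66,550/4,860 = 13.7 months.
Program A: score 753 ≥ 700; DTI 41.8% ≤ 45%; employment 66 ≥ 24 mo; reserves 13.7 ≥ 6 mo → qualifies.
Program B: score 753 ≥ 640; DTI 41.8% > 40%; LTV 103.8% > 95%; employment 66 ≥ 12 mo → does not qualify.

Program A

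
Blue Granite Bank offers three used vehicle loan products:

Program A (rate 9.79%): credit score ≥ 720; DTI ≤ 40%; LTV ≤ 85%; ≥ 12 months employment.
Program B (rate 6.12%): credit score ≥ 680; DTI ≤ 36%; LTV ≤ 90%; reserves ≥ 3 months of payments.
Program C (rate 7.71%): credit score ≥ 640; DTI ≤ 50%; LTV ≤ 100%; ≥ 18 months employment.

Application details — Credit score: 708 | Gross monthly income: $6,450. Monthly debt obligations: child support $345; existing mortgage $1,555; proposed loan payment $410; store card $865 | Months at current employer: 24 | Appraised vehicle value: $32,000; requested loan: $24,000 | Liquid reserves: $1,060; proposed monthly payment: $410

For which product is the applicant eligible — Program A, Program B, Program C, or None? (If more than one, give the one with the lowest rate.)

Total debts = (345 + 1,555 + 410 + 865) = 3,175; DTI = 3,175/6,450 = 49.2%.
LTV = 24,000/32,000 = 75%.
Reserves = 1,060/410 = 2.6 months.
Program A: score 708 < 720; DTI 49.2% > 40%; LTV 75% ≤ 85%; employment 24 ≥ 12 mo → does not qualify.
Program B: score 708 ≥ 680; DTI 49.2% > 36%; LTV 75% ≤ 90%; reserves 2.6 < 3 mo → does not qualify.
Program C: score 708 ≥ 640; DTI 49.2% ≤ 50%; LTV 75% ≤ 100%; employment 24 ≥ 18 mo → qualifies.

Program C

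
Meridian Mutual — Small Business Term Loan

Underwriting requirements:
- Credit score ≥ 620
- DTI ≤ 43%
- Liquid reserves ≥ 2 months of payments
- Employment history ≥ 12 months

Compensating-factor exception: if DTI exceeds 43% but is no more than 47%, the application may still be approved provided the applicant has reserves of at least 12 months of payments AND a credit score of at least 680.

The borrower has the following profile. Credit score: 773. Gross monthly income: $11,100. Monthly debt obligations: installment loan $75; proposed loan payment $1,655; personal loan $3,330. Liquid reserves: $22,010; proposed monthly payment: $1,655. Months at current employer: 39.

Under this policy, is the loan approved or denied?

Approved

Credit score 773 ≥ 620 (meets base)
Total debts = (75 + 1,655 + 3,330) = 5,060. DTI: 5,060 ÷ 11,100 = 45.6%, over the 43% base limit.
Reserves = 22,010/1,655 = 13.3 months ≥ 2
Employment 39 ≥ 12 months
45.6% falls in the override range (43%–47%), so the compensating-factor test applies.
Reserves 13.3 ≥ 12 months; credit score 773 ≥ 680.
Both override conditions satisfied; DTI exception granted.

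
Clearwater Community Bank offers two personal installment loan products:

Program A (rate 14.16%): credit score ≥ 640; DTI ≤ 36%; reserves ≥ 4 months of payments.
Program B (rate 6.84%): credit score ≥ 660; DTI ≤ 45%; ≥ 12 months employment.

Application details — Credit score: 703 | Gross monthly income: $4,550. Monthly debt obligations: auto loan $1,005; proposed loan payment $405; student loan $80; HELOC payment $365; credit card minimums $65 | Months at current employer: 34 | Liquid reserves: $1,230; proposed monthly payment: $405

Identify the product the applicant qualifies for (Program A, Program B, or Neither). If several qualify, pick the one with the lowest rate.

Total debts = (1,005 + 405 + 80 + 365 + 65) = 1,920; DTI = 1,920/4,550 = 42.2%.
Reserves = 1,230/405 = 3.0 months.
Program A: score 703 ≥ 640; DTI 42.2% > 36%; reserves 3.0 < 4 mo → does not qualify.
Program B: score 703 ≥ 660; DTI 42.2% ≤ 45%; employment 34 ≥ 12 mo → qualifies.

Program B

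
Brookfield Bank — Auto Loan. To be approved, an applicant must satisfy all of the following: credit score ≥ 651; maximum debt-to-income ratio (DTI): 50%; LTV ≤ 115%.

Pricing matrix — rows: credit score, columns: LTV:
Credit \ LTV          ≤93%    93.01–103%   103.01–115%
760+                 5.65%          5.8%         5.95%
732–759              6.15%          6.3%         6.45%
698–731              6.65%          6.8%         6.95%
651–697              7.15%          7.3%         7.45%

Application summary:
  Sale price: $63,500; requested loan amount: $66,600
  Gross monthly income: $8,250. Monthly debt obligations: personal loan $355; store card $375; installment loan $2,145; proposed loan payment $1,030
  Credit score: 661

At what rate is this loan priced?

7.45%

Credit score 661 ≥ 651; Total monthly debts = (355 + 375 + 2,145 + 1,030) = 3,905. Debt-to-income = 3,905/8,250 = 47.3% — meets 50% limit
LTV = 66,600/63,500 = 104.9% ≤ 115%
Credit 661 → row 651–697; LTV 104.9% → column 103.01–115%. Grid cell → 7.45%.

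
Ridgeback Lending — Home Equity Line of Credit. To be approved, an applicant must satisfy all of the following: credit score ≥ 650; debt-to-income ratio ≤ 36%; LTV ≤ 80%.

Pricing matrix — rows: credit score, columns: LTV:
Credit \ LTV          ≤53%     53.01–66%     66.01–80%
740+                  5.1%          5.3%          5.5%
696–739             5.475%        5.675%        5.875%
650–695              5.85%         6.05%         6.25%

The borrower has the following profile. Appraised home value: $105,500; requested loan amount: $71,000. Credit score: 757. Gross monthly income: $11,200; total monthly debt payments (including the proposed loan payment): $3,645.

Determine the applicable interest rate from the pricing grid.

5.5%

Credit score 757 ≥ 650; DTI = 3,645/11,200 = 32.5% ≤ 36%
LTV: 71,000 ÷ 105,500 = 67.3%, within 80% cap
Row: 757 falls in 740+. Column: 67.3% falls in 66.01–80%. Rate = 5.5%.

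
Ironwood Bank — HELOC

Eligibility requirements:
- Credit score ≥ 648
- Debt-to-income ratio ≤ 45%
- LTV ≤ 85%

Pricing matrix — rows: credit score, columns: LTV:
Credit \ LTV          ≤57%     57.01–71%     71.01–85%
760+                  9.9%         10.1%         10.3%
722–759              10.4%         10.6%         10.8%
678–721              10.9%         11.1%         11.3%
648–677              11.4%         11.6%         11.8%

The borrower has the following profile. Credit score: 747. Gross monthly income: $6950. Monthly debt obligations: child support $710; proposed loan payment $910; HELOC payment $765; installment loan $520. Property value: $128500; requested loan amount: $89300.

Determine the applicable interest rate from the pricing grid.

10.6%

Credit score 747 ≥ 648; Total monthly debts = (710 + 910 + 765 + 520) = 2,905. Debt-to-income = 2,905/6,950 = 41.8% — meets 45% limit
Loan-to-value = 89,300/128,500 = 69.5% — pass (85% max)
Row: 747 falls in 722–759. Column: 69.5% falls in 57.01–71%. Rate = 10.6%.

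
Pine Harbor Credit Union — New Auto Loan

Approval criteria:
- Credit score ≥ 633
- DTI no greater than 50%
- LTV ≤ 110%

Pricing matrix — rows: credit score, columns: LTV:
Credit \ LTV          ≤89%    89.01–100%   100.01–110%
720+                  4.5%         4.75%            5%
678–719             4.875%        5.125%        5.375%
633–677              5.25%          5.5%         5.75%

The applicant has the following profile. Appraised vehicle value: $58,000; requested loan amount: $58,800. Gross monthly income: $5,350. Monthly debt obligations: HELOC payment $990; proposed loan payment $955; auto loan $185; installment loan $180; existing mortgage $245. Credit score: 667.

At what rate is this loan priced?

5.75%

Credit score 667 ≥ 633; Total monthly debts = (990 + 955 + 185 + 180 + 245) = 2,555. DTI = 2,555/5,350 = 47.8% ≤ 50%
LTV: 58,800 ÷ 58,000 = 101.4%, within 110% cap
Score 667 is in the 633–677 band; LTV 101.4% is in the 100.01–110% band → 5.75%.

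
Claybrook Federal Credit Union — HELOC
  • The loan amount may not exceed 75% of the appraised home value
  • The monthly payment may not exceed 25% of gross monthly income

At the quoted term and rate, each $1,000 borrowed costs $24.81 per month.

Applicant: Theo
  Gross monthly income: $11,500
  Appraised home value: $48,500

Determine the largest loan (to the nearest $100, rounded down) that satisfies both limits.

Payment cap: 25% × $11,500 = $2,875/month.
At $24.81 per $1,000, that supports 2,875/24.81 × 1,000 ≈ $115,880 → $115,800.
LTV cap: 75% × $48,500 = $36,375 → $36,300.
Binding constraint: loan-to-value.

$36,300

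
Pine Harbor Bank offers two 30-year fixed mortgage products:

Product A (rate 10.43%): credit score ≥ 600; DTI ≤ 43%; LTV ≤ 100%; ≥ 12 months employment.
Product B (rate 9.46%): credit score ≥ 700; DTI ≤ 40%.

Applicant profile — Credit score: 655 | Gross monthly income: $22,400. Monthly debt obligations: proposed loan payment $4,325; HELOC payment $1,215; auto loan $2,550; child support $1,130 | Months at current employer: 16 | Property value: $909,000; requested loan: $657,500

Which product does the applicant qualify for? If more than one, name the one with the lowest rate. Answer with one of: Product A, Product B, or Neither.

Product A

Total debts = (4,325 + 1,215 + 2,550 + 1,130) = 9,220; DTI = 9,220/22,400 = 41.2%.
LTV = 657,500/909,000 = 72.3%.
Product A: score 655 ≥ 600; DTI 41.2% ≤ 43%; LTV 72.3% ≤ 100%; employment 16 ≥ 12 mo → qualifies.
Product B: score 655 < 700; DTI 41.2% > 40% → does not qualify.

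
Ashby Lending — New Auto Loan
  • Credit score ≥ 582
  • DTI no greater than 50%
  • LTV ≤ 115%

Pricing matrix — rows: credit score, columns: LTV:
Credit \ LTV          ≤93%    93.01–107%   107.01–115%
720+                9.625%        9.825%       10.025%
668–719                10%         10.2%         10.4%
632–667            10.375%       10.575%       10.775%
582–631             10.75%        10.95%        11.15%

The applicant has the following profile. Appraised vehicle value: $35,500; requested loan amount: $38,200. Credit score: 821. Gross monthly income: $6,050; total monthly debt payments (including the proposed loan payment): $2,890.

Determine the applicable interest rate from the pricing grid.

Credit score 821 ≥ 582; Debt-to-income = 2,890/6,050 = 47.8% — meets 50% limit
LTV: 38,200 ÷ 35,500 = 107.6%, within 115% cap
Row: 821 falls in 720+. Column: 107.6% falls in 107.01–115%. Rate = 10.025%.

10.025%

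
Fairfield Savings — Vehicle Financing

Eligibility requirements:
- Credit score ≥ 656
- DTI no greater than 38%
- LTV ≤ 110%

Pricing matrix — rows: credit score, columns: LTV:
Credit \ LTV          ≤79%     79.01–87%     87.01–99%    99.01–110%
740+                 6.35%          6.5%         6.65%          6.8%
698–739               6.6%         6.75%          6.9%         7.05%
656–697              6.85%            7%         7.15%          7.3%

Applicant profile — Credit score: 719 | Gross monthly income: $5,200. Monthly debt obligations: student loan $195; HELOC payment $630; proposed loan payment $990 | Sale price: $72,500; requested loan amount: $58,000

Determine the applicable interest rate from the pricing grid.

6.75%

Credit score 719 ≥ 656; Total monthly debts = (195 + 630 + 990) = 1,815. DTI: 1,815 ÷ 5,200 = 34.9%, within the 38% cap
LTV: 58,000 ÷ 72,500 = 80%, within 110% cap
Credit 719 → row 698–739; LTV 80% → column 79.01–87%. Grid cell → 6.75%.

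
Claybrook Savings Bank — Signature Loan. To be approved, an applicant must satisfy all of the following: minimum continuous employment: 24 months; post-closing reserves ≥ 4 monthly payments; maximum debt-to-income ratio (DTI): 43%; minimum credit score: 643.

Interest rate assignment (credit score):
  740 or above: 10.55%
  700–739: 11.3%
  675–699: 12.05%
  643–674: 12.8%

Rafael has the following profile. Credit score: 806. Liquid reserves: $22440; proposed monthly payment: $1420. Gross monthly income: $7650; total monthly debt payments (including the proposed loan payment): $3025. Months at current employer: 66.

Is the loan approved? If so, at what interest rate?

Approved at 10.55%

Credit score 806 ≥ 643 (meets minimum)
DTI = 3,025/7,650 = 39.5% ≤ 43%
Employment 66 ≥ 24 months
Reserves = 22,440/1,420 = 15.8 months ≥ 4
All requirements met. Score 806 falls in the 740 or above tier → 10.55%.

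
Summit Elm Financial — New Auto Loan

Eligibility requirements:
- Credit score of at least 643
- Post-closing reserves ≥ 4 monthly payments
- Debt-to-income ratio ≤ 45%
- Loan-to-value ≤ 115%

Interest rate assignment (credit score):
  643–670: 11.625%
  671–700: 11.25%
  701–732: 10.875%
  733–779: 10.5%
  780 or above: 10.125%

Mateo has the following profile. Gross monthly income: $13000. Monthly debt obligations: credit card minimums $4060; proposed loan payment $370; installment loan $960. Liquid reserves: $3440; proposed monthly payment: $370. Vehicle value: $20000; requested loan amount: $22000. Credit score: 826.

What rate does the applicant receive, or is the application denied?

Credit score 826 ≥ 643 (meets minimum)
LTV = 22,000/20,000 = 110% ≤ 115%
Total monthly debts = (4,060 + 370 + 960) = 5,390. Debt-to-income = 5,390/13,000 = 41.5% — meets 45% limit
Liquid reserves cover 3,440/370 = 9.3 months — ≥ 4 required
All requirements met. Score 826 falls in the 780 or above tier → 10.125%.

Approved at 10.125%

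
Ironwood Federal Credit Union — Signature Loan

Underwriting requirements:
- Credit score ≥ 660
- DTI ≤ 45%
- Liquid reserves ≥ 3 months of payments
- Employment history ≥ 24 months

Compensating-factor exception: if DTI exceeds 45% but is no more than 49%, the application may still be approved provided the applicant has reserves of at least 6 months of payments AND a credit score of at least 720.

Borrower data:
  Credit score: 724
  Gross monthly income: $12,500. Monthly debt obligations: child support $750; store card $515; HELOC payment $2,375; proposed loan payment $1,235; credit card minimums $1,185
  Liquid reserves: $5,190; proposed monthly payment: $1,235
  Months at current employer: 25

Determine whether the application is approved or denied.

Credit score 724 ≥ 660 (meets base)
Total debts = (750 + 515 + 2,375 + 1,235 + 1,185) = 6,060. DTI: 6,060 ÷ 12,500 = 48.5%, over the 45% base limit.
Liquid reserves cover 5,190/1,235 = 4.2 months — ≥ 3 required
Employment 25 ≥ 24 months
DTI 48.5% is within the 45%–49% exception band; checking compensating factors.
Reserves 4.2 < 6 months; credit score 724 ≥ 720.
Override conditions not both satisfied; exception does not apply.

Denied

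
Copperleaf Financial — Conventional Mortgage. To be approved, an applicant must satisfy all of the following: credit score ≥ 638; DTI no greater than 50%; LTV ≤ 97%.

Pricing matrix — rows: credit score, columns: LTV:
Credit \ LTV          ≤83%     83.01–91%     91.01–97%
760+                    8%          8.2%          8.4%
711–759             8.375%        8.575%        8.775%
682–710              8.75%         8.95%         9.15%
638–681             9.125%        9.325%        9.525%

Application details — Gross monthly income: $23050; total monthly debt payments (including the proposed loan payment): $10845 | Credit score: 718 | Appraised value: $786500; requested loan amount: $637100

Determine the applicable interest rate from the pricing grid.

Credit score 718 ≥ 638; DTI: 10,845 ÷ 23,050 = 47%, within the 50% cap
LTV: 637,100 ÷ 786,500 = 81%, within 97% cap
Credit 718 → row 711–759; LTV 81% → column ≤83%. Grid cell → 8.375%.

8.375%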